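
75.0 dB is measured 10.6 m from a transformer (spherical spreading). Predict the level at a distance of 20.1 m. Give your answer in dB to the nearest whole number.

Point-source attenuation: ΔL = 20·log₁₀(r₂/r₁) = 20·log₁₀(20.1/10.6) = 5.558 dB.
L₂ = 75.0 − 20·log₁₀(20.1/10.6) = 75.0 − 5.558 = 69.44 dB.

69 dB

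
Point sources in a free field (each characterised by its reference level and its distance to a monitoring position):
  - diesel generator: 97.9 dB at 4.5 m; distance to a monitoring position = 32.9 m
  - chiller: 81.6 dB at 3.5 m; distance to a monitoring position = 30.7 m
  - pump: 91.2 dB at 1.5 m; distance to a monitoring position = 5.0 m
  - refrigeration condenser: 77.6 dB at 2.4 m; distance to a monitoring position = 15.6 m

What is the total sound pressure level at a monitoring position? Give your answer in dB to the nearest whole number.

84 dB

First find each source's level at the receiver (point-source: −20·log₁₀(r/r_ref)), then combine on an intensity basis.
diesel generator: 97.9 − 20·log₁₀(32.9/4.5) = 97.9 − 17.28 = 80.62 dB.
chiller: 81.6 − 20·log₁₀(30.7/3.5) = 81.6 − 18.86 = 62.74 dB.
pump: 91.2 − 20·log₁₀(5.0/1.5) = 91.2 − 10.46 = 80.74 dB.
refrigeration condenser: 77.6 − 20·log₁₀(15.6/2.4) = 77.6 − 16.26 = 61.34 dB.
Σ 10^(L/10) = 2.372e+08 → L_total = 10·log₁₀(2.372e+08) = 83.75 dB.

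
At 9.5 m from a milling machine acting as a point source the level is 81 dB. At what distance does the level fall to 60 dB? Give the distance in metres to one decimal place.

The 21.0 dB drop corresponds to a distance ratio of 10^(21.0/20) for a point source.
r₂ = 9.5·10^((81−60)/20) = 9.5·10^(21.0/20) = 106.59 m.

106.6 m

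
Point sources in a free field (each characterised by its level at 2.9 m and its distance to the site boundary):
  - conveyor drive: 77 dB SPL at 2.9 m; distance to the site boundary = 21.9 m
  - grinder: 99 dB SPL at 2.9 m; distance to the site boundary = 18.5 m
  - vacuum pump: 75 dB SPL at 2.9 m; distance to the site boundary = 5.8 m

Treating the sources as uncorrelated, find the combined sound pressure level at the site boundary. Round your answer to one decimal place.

Propagate each source to the receiver with L = L_ref − 20·log₁₀(r/r_ref), then add intensities.
conveyor drive: 77 − 20·log₁₀(21.9/2.9) = 77 − 17.56 = 59.44 dB SPL.
grinder: 99 − 20·log₁₀(18.5/2.9) = 99 − 16.10 = 82.90 dB SPL.
vacuum pump: 75 − 20·log₁₀(5.8/2.9) = 75 − 6.02 = 68.98 dB SPL.
Σ 10^(L/10) = 2.040e+08 → L_total = 10·log₁₀(2.040e+08) = 83.10 dB SPL.

83.1 dB SPL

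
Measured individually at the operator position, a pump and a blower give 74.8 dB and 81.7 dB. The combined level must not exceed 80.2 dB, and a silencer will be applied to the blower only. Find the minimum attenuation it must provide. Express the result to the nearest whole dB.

Fixed contribution from the other source: Σ 10^(L/10) = 10^(74.8/10) = 3.020e+07 (74.80 dB).
The limit corresponds to 10^(80.2/10) = 1.047e+08; subtracting the fixed part leaves 7.451e+07 for the blower, i.e. 78.72 dB.
Required insertion loss = 81.7 − 78.72 = 2.98 dB.

3 dB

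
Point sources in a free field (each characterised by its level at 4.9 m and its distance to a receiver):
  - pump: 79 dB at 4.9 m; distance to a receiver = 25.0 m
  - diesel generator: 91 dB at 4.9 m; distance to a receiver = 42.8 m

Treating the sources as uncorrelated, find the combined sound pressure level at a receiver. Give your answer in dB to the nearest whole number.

73 dB

Propagate each source to the receiver with L = L_ref − 20·log₁₀(r/r_ref), then add intensities.
pump: 79 − 20·log₁₀(25.0/4.9) = 79 − 14.15 = 64.85 dB.
diesel generator: 91 − 20·log₁₀(42.8/4.9) = 91 − 18.82 = 72.18 dB.
Σ 10^(L/10) = 1.955e+07 → L_total = 10·log₁₀(1.955e+07) = 72.91 dB.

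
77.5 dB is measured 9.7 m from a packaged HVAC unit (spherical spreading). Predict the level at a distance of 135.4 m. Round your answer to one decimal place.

Spherical spreading from a point source gives a 20·log₁₀(r₂/r₁) drop.
L₂ = 77.5 − 20·log₁₀(135.4/9.7) = 77.5 − 22.897 = 54.60 dB.

54.6 dB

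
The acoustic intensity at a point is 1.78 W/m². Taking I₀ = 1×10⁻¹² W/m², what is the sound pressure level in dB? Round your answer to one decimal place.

L = 10·log₁₀(I/I₀) = 10·log₁₀(1.78/10⁻¹²) = 10·log₁₀(1.78×10^12).
L = 10·(0.2504 + 12) = 122.50 dB.

122.5 dB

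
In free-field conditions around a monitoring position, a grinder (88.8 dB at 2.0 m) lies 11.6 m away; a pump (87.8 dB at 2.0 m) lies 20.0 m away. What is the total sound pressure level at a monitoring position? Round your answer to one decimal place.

74.6 dB

Apply inverse-square spreading to bring every level to the receiver, then sum 10^(L/10).
grinder: 88.8 − 20·log₁₀(11.6/2.0) = 88.8 − 15.27 = 73.53 dB.
pump: 87.8 − 20·log₁₀(20.0/2.0) = 87.8 − 20.00 = 67.80 dB.
Σ 10^(L/10) = 2.858e+07 → L_total = 10·log₁₀(2.858e+07) = 74.56 dB.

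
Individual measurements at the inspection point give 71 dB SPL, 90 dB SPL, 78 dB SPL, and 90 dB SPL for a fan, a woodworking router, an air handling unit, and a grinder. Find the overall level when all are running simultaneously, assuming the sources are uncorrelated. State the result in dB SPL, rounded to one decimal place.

93.2 dB SPL

Incoherent sources combine by intensity addition: L_total = 10·log₁₀(Σ 10^(L_i/10)).
Σ 10^(L/10) = 10^(71/10) + 10^(90/10) + 10^(78/10) + 10^(90/10) = 2.076e+09.
L_total = 10·log₁₀(2.076e+09) = 93.17 dB SPL.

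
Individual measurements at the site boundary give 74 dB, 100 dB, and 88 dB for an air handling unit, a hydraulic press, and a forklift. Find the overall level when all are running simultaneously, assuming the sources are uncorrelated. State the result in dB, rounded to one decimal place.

100.3 dB

For uncorrelated sources the intensities add, so convert each level to linear form, sum, and take 10·log₁₀ of the total.
Σ 10^(L/10) = 10^(74/10) + 10^(100/10) + 10^(88/10) = 1.066e+10.
L_total = 10·log₁₀(1.066e+10) = 100.28 dB.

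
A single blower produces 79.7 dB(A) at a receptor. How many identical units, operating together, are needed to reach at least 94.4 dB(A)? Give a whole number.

The shortfall is 94.4 − 79.7 = 14.7 dB, and N units add 10·log₁₀ N, so need 10·log₁₀ N ≥ 14.7.
N ≥ 10^(14.7/10) = 29.512, so N = 30.

30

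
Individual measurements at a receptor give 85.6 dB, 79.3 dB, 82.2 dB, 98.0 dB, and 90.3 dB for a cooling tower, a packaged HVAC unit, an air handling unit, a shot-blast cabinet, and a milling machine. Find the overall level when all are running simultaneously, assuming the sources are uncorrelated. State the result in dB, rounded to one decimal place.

99.0 dB

For uncorrelated sources the intensities add, so convert each level to linear form, sum, and take 10·log₁₀ of the total.
Σ 10^(L/10) = 10^(85.6/10) + 10^(79.3/10) + 10^(82.2/10) + 10^(98.0/10) + 10^(90.3/10) = 7.995e+09.
L_total = 10·log₁₀(7.995e+09) = 99.03 dB.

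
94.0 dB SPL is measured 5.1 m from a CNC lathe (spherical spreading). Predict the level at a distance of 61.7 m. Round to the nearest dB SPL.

72 dB SPL

Point-source attenuation: ΔL = 20·log₁₀(r₂/r₁) = 20·log₁₀(61.7/5.1) = 21.654 dB.
L₂ = 94.0 − 20·log₁₀(61.7/5.1) = 94.0 − 21.654 = 72.35 dB SPL.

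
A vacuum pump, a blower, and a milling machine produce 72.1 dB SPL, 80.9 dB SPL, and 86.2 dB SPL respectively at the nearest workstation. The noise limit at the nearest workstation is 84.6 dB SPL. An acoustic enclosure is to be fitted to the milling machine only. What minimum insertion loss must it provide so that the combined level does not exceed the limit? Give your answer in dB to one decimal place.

4.5 dB

The untreated sources together contribute 10^(72.1/10) + 10^(80.9/10) = 1.392e+08, i.e. 81.44 dB SPL.
The limit corresponds to 10^(84.6/10) = 2.884e+08; subtracting the fixed part leaves 1.492e+08 for the milling machine, i.e. 81.74 dB SPL.
So the milling machine must be reduced from 86.2 to 81.74 dB SPL: IL = 4.46 dB.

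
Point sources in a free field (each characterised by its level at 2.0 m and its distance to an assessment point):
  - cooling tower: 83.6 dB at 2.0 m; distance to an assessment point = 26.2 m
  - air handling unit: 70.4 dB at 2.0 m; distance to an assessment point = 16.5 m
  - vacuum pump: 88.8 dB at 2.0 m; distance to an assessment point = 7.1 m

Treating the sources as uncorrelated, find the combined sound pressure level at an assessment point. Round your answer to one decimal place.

First find each source's level at the receiver (point-source: −20·log₁₀(r/r_ref)), then combine on an intensity basis.
cooling tower: 83.6 − 20·log₁₀(26.2/2.0) = 83.6 − 22.35 = 61.25 dB.
air handling unit: 70.4 − 20·log₁₀(16.5/2.0) = 70.4 − 18.33 = 52.07 dB.
vacuum pump: 88.8 − 20·log₁₀(7.1/2.0) = 88.8 − 11.00 = 77.80 dB.
Σ 10^(L/10) = 6.169e+07 → L_total = 10·log₁₀(6.169e+07) = 77.90 dB.

77.9 dB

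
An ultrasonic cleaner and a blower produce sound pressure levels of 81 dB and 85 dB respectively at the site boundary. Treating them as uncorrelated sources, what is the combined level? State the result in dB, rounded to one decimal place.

Incoherent sources combine by intensity addition: L_total = 10·log₁₀(Σ 10^(L_i/10)).
Σ 10^(L/10) = 10^(81/10) + 10^(85/10) = 4.421e+08.
L_total = 10·log₁₀(4.421e+08) = 86.46 dB.

86.5 dB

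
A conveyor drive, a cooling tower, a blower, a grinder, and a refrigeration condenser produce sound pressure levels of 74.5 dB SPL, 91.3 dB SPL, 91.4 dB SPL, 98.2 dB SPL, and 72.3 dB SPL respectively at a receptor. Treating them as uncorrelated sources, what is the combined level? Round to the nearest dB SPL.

Incoherent sources combine by intensity addition: L_total = 10·log₁₀(Σ 10^(L_i/10)).
Σ 10^(L/10) = 10^(74.5/10) + 10^(91.3/10) + 10^(91.4/10) + 10^(98.2/10) + 10^(72.3/10) = 9.381e+09.
L_total = 10·log₁₀(9.381e+09) = 99.72 dB SPL.

100 dB SPL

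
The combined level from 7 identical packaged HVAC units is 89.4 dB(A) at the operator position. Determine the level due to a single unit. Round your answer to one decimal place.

80.9 dB(A)

7 equal contributions raise the level by 10·log₁₀ 7 = 8.451 dB, so each unit alone gives 89.4 − 8.451.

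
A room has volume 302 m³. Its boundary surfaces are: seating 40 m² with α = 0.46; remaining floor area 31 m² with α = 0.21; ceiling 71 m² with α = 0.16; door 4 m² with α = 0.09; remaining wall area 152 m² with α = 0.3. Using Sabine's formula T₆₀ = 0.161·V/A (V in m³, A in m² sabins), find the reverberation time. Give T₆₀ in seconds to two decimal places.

Total absorption A = 40·0.46 + 31·0.21 + 71·0.16 + 4·0.09 + 152·0.3 = 82.23 m² sabins.
T₆₀ = 0.161·V/A = 0.161·302/82.23 = 0.591 s.

0.59 s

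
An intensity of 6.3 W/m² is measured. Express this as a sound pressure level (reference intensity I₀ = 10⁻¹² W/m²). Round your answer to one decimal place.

128.0 dB

Dividing by I₀ shifts the exponent by 12: I/I₀ = 6.3×10^12.
L = 10·(0.7993 + 12) = 127.99 dB.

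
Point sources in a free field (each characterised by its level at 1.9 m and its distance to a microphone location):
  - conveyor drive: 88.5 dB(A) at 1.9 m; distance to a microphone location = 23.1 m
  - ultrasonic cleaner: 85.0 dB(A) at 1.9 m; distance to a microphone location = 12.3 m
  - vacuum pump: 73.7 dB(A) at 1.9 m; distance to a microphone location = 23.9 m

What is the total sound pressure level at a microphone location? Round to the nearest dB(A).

71 dB(A)

First find each source's level at the receiver (point-source: −20·log₁₀(r/r_ref)), then combine on an intensity basis.
conveyor drive: 88.5 − 20·log₁₀(23.1/1.9) = 88.5 − 21.70 = 66.80 dB(A).
ultrasonic cleaner: 85.0 − 20·log₁₀(12.3/1.9) = 85.0 − 16.22 = 68.78 dB(A).
vacuum pump: 73.7 − 20·log₁₀(23.9/1.9) = 73.7 − 21.99 = 51.71 dB(A).
Σ 10^(L/10) = 1.248e+07 → L_total = 10·log₁₀(1.248e+07) = 70.96 dB(A).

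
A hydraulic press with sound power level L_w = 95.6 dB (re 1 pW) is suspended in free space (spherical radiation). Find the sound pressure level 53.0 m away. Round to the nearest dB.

50 dB

Free-field spherical radiation: L_p = L_w − 10·log₁₀(4π·r²), r = 53.0 m.
4π·r² = 3.53e+04 m², 10·log₁₀ of that is 45.478 dB.
L_p = 95.6 − 45.478 = 50.12 dB.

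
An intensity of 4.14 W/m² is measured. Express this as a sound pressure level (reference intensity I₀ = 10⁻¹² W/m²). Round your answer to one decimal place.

126.2 dB

Dividing by I₀ shifts the exponent by 12: I/I₀ = 4.14×10^12.
L = 10·(0.6170 + 12) = 126.17 dB.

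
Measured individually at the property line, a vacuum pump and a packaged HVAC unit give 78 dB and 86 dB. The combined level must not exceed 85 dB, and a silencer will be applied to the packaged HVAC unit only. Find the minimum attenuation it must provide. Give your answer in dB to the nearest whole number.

2 dB

Everything except the packaged HVAC unit sums to 10^(78/10) = 6.310e+07 in linear terms, 78.00 dB.
The limit corresponds to 10^(85/10) = 3.162e+08; subtracting the fixed part leaves 2.531e+08 for the packaged HVAC unit, i.e. 84.03 dB.
Required insertion loss = 86 − 84.03 = 1.97 dB.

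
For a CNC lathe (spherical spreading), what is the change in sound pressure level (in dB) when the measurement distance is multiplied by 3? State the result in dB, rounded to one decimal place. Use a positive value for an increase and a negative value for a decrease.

A point source loses 6 dB per doubling of distance; generally ΔL = −20·log₁₀(r₂/r₁).
ΔL = −20·log₁₀(3) = -9.54 dB.

-9.5 dB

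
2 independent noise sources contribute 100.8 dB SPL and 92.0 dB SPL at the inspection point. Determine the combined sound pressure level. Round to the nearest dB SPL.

101 dB SPL

For uncorrelated sources the intensities add, so convert each level to linear form, sum, and take 10·log₁₀ of the total.
Σ 10^(L/10) = 10^(100.8/10) + 10^(92.0/10) = 1.361e+10.
L_total = 10·log₁₀(1.361e+10) = 101.34 dB SPL.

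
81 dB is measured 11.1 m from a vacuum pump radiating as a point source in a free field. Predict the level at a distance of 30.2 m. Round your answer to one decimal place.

For a point source, L₂ = L₁ − 20·log₁₀(r₂/r₁).
L₂ = 81 − 20·log₁₀(30.2/11.1) = 81 − 8.694 = 72.31 dB.

72.3 dB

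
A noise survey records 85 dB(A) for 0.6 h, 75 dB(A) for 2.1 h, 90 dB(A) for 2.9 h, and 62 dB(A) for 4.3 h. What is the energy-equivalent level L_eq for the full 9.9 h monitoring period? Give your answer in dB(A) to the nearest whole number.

85 dB(A)

The energy average is taken in the linear domain: L_eq = 10·log₁₀[(Σ tᵢ·10^(Lᵢ/10))/T], T = 9.9 h.
Σ tᵢ·10^(Lᵢ/10) = 0.6·10^(85/10) + 2.1·10^(75/10) + 2.9·10^(90/10) + 4.3·10^(62/10) = 3.163e+09.
L_eq = 10·log₁₀(3.163e+09/9.9) = 85.04 dB(A).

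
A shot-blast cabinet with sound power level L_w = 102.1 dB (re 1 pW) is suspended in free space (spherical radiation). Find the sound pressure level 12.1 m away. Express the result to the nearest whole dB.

Free-field spherical radiation: L_p = L_w − 10·log₁₀(4π·r²), r = 12.1 m.
4π·r² = 1840 m², 10·log₁₀ of that is 32.648 dB.
L_p = 102.1 − 32.648 = 69.45 dB.

69 dB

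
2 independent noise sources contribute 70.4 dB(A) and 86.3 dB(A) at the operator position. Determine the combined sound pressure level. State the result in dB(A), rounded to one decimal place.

For uncorrelated sources the intensities add, so convert each level to linear form, sum, and take 10·log₁₀ of the total.
Σ 10^(L/10) = 10^(70.4/10) + 10^(86.3/10) = 4.375e+08.
L_total = 10·log₁₀(4.375e+08) = 86.41 dB(A).

86.4 dB(A)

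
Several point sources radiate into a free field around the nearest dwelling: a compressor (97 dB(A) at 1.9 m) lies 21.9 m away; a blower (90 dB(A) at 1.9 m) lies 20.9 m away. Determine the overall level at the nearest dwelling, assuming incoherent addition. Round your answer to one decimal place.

76.6 dB(A)

First find each source's level at the receiver (point-source: −20·log₁₀(r/r_ref)), then combine on an intensity basis.
compressor: 97 − 20·log₁₀(21.9/1.9) = 97 − 21.23 = 75.77 dB(A).
blower: 90 − 20·log₁₀(20.9/1.9) = 90 − 20.83 = 69.17 dB(A).
Σ 10^(L/10) = 4.599e+07 → L_total = 10·log₁₀(4.599e+07) = 76.63 dB(A).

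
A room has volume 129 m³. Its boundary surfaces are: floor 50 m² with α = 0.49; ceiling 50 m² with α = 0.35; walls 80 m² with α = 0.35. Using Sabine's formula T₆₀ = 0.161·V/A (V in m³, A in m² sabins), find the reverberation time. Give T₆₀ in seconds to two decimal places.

A = Σ Sᵢαᵢ = 50·0.49 + 50·0.35 + 80·0.35 = 70.00 m².
T₆₀ = 0.161 × 129 / 70.00 = 0.297 s.

0.30 s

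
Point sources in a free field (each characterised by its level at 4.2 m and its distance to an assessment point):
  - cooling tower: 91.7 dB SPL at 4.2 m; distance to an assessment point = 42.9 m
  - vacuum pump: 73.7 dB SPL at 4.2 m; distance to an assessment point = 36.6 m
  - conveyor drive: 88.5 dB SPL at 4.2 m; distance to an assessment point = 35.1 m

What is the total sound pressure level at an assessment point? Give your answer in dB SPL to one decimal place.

73.9 dB SPL

Apply inverse-square spreading to bring every level to the receiver, then sum 10^(L/10).
cooling tower: 91.7 − 20·log₁₀(42.9/4.2) = 91.7 − 20.18 = 71.52 dB SPL.
vacuum pump: 73.7 − 20·log₁₀(36.6/4.2) = 73.7 − 18.80 = 54.90 dB SPL.
conveyor drive: 88.5 − 20·log₁₀(35.1/4.2) = 88.5 − 18.44 = 70.06 dB SPL.
Σ 10^(L/10) = 2.462e+07 → L_total = 10·log₁₀(2.462e+07) = 73.91 dB SPL.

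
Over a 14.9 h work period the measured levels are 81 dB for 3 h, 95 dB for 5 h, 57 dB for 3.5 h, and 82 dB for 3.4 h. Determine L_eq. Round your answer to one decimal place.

Weight each interval's intensity by its duration and average over T = 14.9 h:
Σ tᵢ·10^(Lᵢ/10) = 3·10^(81/10) + 5·10^(95/10) + 3.5·10^(57/10) + 3.4·10^(82/10) = 1.673e+10.
L_eq = 10·log₁₀(1.673e+10/14.9) = 90.50 dB.

90.5 dB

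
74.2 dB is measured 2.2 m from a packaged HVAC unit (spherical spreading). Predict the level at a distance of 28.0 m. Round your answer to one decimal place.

For a point source, L₂ = L₁ − 20·log₁₀(r₂/r₁).
L₂ = 74.2 − 20·log₁₀(28.0/2.2) = 74.2 − 22.095 = 52.11 dB.

52.1 dB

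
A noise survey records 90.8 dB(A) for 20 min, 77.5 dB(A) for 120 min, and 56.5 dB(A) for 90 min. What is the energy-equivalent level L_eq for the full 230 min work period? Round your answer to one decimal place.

81.3 dB(A)

L_eq = 10·log₁₀[(1/T)·Σ tᵢ·10^(Lᵢ/10)] with T = 230 min.
Σ tᵢ·10^(Lᵢ/10) = 20·10^(90.8/10) + 120·10^(77.5/10) + 90·10^(56.5/10) = 3.083e+10.
L_eq = 10·log₁₀(3.083e+10/230) = 81.27 dB(A).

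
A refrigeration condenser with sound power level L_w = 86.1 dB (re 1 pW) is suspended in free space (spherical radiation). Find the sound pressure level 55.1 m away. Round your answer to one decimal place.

The power spreads over a sphere of area 4π·r², so L_p = L_w − 10·log₁₀(4π·r²).
4π·r² = 3.815e+04 m², 10·log₁₀ of that is 45.815 dB.
L_p = 86.1 − 45.815 = 40.28 dB.

40.3 dB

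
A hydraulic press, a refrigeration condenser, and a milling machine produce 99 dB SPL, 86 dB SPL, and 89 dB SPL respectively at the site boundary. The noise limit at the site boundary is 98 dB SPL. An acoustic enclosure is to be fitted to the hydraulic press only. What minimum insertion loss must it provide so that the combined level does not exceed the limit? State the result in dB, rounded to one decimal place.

1.9 dB

The untreated sources together contribute 10^(86/10) + 10^(89/10) = 1.192e+09, i.e. 90.76 dB SPL.
The limit corresponds to 10^(98/10) = 6.310e+09; subtracting the fixed part leaves 5.117e+09 for the hydraulic press, i.e. 97.09 dB SPL.
Required insertion loss = 99 − 97.09 = 1.91 dB.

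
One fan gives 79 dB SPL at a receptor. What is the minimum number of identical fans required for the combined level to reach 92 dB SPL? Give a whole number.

Need L₁ + 10·log₁₀ N ≥ 92, i.e. log₁₀ N ≥ 1.30.
N ≥ 10^(13.0/10) = 19.953, so N = 20.

20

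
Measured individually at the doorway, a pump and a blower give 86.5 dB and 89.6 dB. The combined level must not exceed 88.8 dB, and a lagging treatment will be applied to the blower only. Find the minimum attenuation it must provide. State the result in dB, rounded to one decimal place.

The untreated sources together contribute 10^(86.5/10) = 4.467e+08, i.e. 86.50 dB.
To meet 88.8 dB overall, the treated blower may contribute at most 10^(88.8/10) − 4.467e+08 = 3.119e+08, i.e. 84.94 dB.
Required insertion loss = 89.6 − 84.94 = 4.66 dB.

4.7 dB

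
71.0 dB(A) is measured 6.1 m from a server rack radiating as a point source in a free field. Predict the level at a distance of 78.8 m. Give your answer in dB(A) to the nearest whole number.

49 dB(A)

Spherical spreading from a point source gives a 20·log₁₀(r₂/r₁) drop.
L₂ = 71.0 − 20·log₁₀(78.8/6.1) = 71.0 − 22.224 = 48.78 dB(A).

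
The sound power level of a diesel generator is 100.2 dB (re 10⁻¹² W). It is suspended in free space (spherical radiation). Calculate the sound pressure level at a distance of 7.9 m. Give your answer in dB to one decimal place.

The power spreads over a sphere of area 4π·r², so L_p = L_w − 10·log₁₀(4π·r²).
4π·r² = 784.3 m², 10·log₁₀ of that is 28.945 dB.
L_p = 100.2 − 28.945 = 71.26 dB.

71.3 dB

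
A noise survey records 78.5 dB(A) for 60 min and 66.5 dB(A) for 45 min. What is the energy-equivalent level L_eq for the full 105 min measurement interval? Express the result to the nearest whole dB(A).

L_eq = 10·log₁₀[(1/T)·Σ tᵢ·10^(Lᵢ/10)] with T = 105 min.
Σ tᵢ·10^(Lᵢ/10) = 60·10^(78.5/10) + 45·10^(66.5/10) = 4.449e+09.
L_eq = 10·log₁₀(4.449e+09/105) = 76.27 dB(A).

76 dB(A)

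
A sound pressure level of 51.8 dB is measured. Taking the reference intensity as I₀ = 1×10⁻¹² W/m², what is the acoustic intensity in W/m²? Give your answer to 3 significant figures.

I = I₀·10^(L/10) = 10⁻¹² × 10^(51.8/10) = 10^(-6.820).

1.51e-07 W/m²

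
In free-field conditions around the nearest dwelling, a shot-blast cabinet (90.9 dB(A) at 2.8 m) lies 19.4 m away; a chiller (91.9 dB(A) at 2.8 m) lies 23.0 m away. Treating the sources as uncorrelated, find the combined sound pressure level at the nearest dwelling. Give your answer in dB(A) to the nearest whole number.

Propagate each source to the receiver with L = L_ref − 20·log₁₀(r/r_ref), then add intensities.
shot-blast cabinet: 90.9 − 20·log₁₀(19.4/2.8) = 90.9 − 16.81 = 74.09 dB(A).
chiller: 91.9 − 20·log₁₀(23.0/2.8) = 91.9 − 18.29 = 73.61 dB(A).
Σ 10^(L/10) = 4.858e+07 → L_total = 10·log₁₀(4.858e+07) = 76.86 dB(A).

77 dB(A)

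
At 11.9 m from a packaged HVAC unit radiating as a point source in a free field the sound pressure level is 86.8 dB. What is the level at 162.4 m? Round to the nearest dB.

Spherical spreading from a point source gives a 20·log₁₀(r₂/r₁) drop.
L₂ = 86.8 − 20·log₁₀(162.4/11.9) = 86.8 − 22.701 = 64.10 dB.

64 dB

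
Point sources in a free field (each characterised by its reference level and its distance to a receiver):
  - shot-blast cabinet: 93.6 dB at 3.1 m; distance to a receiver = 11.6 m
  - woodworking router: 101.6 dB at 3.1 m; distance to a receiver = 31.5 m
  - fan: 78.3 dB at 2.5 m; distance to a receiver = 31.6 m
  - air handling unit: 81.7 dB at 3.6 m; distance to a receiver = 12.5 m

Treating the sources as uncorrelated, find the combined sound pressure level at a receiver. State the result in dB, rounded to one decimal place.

85.0 dB

Propagate each source to the receiver with L = L_ref − 20·log₁₀(r/r_ref), then add intensities.
shot-blast cabinet: 93.6 − 20·log₁₀(11.6/3.1) = 93.6 − 11.46 = 82.14 dB.
woodworking router: 101.6 − 20·log₁₀(31.5/3.1) = 101.6 − 20.14 = 81.46 dB.
fan: 78.3 − 20·log₁₀(31.6/2.5) = 78.3 − 22.03 = 56.27 dB.
air handling unit: 81.7 − 20·log₁₀(12.5/3.6) = 81.7 − 10.81 = 70.89 dB.
Σ 10^(L/10) = 3.163e+08 → L_total = 10·log₁₀(3.163e+08) = 85.00 dB.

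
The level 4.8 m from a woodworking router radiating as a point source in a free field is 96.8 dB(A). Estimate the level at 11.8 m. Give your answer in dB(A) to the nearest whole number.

Spherical spreading from a point source gives a 20·log₁₀(r₂/r₁) drop.
L₂ = 96.8 − 20·log₁₀(11.8/4.8) = 96.8 − 7.813 = 88.99 dB(A).

89 dB(A)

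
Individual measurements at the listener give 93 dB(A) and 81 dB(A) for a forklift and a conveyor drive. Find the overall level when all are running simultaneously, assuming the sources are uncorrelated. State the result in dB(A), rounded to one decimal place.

For uncorrelated sources the intensities add, so convert each level to linear form, sum, and take 10·log₁₀ of the total.
Σ 10^(L/10) = 10^(93/10) + 10^(81/10) = 2.121e+09.
L_total = 10·log₁₀(2.121e+09) = 93.27 dB(A).

93.3 dB(A)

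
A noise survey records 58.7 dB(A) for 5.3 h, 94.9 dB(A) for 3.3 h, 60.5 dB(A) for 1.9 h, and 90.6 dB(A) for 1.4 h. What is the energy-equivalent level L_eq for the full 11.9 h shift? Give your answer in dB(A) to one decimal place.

Weight each interval's intensity by its duration and average over T = 11.9 h:
Σ tᵢ·10^(Lᵢ/10) = 5.3·10^(58.7/10) + 3.3·10^(94.9/10) + 1.9·10^(60.5/10) + 1.4·10^(90.6/10) = 1.181e+10.
L_eq = 10·log₁₀(1.181e+10/11.9) = 89.97 dB(A).

90.0 dB(A)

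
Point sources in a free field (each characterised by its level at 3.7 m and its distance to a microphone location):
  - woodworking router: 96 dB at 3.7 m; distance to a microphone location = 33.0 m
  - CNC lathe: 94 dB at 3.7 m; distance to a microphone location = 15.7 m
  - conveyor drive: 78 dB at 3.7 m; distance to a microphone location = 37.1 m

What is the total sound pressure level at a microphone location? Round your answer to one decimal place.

Propagate each source to the receiver with L = L_ref − 20·log₁₀(r/r_ref), then add intensities.
woodworking router: 96 − 20·log₁₀(33.0/3.7) = 96 − 19.01 = 76.99 dB.
CNC lathe: 94 − 20·log₁₀(15.7/3.7) = 94 − 12.55 = 81.45 dB.
conveyor drive: 78 − 20·log₁₀(37.1/3.7) = 78 − 20.02 = 57.98 dB.
Σ 10^(L/10) = 1.902e+08 → L_total = 10·log₁₀(1.902e+08) = 82.79 dB.

82.8 dB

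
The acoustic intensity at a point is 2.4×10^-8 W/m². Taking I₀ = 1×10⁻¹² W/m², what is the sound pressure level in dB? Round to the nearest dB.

Dividing by I₀ shifts the exponent by 12: I/I₀ = 2.4×10^4.
L = 10·(0.3802 + 4) = 43.80 dB.

44 dB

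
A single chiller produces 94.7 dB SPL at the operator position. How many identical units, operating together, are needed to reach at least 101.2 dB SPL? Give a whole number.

The shortfall is 101.2 − 94.7 = 6.5 dB, and N units add 10·log₁₀ N, so need 10·log₁₀ N ≥ 6.5.
N ≥ 10^(6.5/10) = 4.467, so N = 5.

5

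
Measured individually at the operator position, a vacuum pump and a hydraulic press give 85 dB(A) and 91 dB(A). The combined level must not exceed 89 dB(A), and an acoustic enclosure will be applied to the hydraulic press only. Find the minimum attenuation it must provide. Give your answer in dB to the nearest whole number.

Fixed contribution from the other source: Σ 10^(L/10) = 10^(85/10) = 3.162e+08 (85.00 dB(A)).
To meet 89 dB(A) overall, the treated hydraulic press may contribute at most 10^(89/10) − 3.162e+08 = 4.781e+08, i.e. 86.80 dB(A).
Required insertion loss = 91 − 86.80 = 4.20 dB.

4 dB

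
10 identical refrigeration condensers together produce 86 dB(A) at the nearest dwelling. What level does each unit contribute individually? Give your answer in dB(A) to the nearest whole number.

76 dB(A)

For N identical incoherent sources L_total = L₁ + 10·log₁₀ N, so L₁ = 86 − 10·log₁₀(10) = 86 − 10.000.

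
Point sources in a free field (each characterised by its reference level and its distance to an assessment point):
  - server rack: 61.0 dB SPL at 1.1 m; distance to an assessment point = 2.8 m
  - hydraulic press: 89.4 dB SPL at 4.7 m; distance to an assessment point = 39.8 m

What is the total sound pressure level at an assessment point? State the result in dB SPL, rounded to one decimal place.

70.9 dB SPL

Apply inverse-square spreading to bring every level to the receiver, then sum 10^(L/10).
server rack: 61.0 − 20·log₁₀(2.8/1.1) = 61.0 − 8.12 = 52.88 dB SPL.
hydraulic press: 89.4 − 20·log₁₀(39.8/4.7) = 89.4 − 18.56 = 70.84 dB SPL.
Σ 10^(L/10) = 1.234e+07 → L_total = 10·log₁₀(1.234e+07) = 70.91 dB SPL.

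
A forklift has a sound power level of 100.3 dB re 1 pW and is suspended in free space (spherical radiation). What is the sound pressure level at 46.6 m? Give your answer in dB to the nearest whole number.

56 dB

The power spreads over a sphere of area 4π·r², so L_p = L_w − 10·log₁₀(4π·r²).
4π·r² = 2.729e+04 m², 10·log₁₀ of that is 44.360 dB.
L_p = 100.3 − 44.360 = 55.94 dB.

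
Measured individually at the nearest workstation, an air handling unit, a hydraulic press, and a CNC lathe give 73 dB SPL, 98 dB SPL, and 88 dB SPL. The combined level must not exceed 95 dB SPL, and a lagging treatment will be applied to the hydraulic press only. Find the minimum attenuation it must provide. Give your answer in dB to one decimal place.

4.0 dB

Everything except the hydraulic press sums to 10^(73/10) + 10^(88/10) = 6.509e+08 in linear terms, 88.14 dB SPL.
The limit corresponds to 10^(95/10) = 3.162e+09; subtracting the fixed part leaves 2.511e+09 for the hydraulic press, i.e. 94.00 dB SPL.
Required insertion loss = 98 − 94.00 = 4.00 dB.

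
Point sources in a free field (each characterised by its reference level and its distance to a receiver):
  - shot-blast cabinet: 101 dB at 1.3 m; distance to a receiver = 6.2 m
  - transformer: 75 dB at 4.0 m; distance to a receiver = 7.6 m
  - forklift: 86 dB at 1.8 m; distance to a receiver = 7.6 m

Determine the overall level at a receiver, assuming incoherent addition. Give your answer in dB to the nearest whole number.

88 dB

Propagate each source to the receiver with L = L_ref − 20·log₁₀(r/r_ref), then add intensities.
shot-blast cabinet: 101 − 20·log₁₀(6.2/1.3) = 101 − 13.57 = 87.43 dB.
transformer: 75 − 20·log₁₀(7.6/4.0) = 75 − 5.58 = 69.42 dB.
forklift: 86 − 20·log₁₀(7.6/1.8) = 86 − 12.51 = 73.49 dB.
Σ 10^(L/10) = 5.846e+08 → L_total = 10·log₁₀(5.846e+08) = 87.67 dB.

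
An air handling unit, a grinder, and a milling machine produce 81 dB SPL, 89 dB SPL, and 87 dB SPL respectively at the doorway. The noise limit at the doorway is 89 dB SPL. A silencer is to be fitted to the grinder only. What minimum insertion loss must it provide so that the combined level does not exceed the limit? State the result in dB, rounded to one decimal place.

6.8 dB

Fixed contribution from the other sources: Σ 10^(L/10) = 10^(81/10) + 10^(87/10) = 6.271e+08 (87.97 dB SPL).
To meet 89 dB SPL overall, the treated grinder may contribute at most 10^(89/10) − 6.271e+08 = 1.672e+08, i.e. 82.23 dB SPL.
So the grinder must be reduced from 89 to 82.23 dB SPL: IL = 6.77 dB.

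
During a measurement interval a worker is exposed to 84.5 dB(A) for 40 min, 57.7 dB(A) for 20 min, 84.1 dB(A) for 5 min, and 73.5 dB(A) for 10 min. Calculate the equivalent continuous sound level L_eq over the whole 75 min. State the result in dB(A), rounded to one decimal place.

L_eq = 10·log₁₀[(1/T)·Σ tᵢ·10^(Lᵢ/10)] with T = 75 min.
Σ tᵢ·10^(Lᵢ/10) = 40·10^(84.5/10) + 20·10^(57.7/10) + 5·10^(84.1/10) + 10·10^(73.5/10) = 1.279e+10.
L_eq = 10·log₁₀(1.279e+10/75) = 82.32 dB(A).

82.3 dB(A)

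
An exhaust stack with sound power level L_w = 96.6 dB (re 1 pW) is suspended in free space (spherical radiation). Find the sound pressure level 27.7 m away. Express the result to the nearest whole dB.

The power spreads over a sphere of area 4π·r², so L_p = L_w − 10·log₁₀(4π·r²).
4π·r² = 9642 m², 10·log₁₀ of that is 39.842 dB.
L_p = 96.6 − 39.842 = 56.76 dB.

57 dB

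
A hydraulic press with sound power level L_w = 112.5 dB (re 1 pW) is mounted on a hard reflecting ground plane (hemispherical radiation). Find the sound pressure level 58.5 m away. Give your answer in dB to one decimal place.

Free-field hemispherical radiation: L_p = L_w − 10·log₁₀(2π·r²), r = 58.5 m.
2π·r² = 2.15e+04 m², 10·log₁₀ of that is 43.325 dB.
L_p = 112.5 − 43.325 = 69.18 dB.

69.2 dB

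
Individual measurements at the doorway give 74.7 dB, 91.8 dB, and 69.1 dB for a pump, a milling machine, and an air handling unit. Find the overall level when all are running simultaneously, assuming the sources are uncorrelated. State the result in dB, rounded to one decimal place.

Incoherent sources combine by intensity addition: L_total = 10·log₁₀(Σ 10^(L_i/10)).
Σ 10^(L/10) = 10^(74.7/10) + 10^(91.8/10) + 10^(69.1/10) = 1.551e+09.
L_total = 10·log₁₀(1.551e+09) = 91.91 dB.

91.9 dB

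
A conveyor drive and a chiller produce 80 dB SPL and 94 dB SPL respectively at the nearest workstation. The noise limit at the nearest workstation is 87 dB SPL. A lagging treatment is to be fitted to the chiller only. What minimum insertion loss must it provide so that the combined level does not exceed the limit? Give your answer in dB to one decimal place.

The untreated sources together contribute 10^(80/10) = 1.000e+08, i.e. 80.00 dB SPL.
The limit corresponds to 10^(87/10) = 5.012e+08; subtracting the fixed part leaves 4.012e+08 for the chiller, i.e. 86.03 dB SPL.
So the chiller must be reduced from 94 to 86.03 dB SPL: IL = 7.97 dB.

8.0 dB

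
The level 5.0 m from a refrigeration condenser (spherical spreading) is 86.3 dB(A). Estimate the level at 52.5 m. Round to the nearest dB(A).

For a point source, L₂ = L₁ − 20·log₁₀(r₂/r₁).
L₂ = 86.3 − 20·log₁₀(52.5/5.0) = 86.3 − 20.424 = 65.88 dB(A).

66 dB(A)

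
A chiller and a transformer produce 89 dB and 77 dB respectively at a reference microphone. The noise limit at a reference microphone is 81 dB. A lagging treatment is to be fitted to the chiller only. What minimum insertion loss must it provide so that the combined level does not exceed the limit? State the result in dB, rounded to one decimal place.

10.2 dB

The untreated sources together contribute 10^(77/10) = 5.012e+07, i.e. 77.00 dB.
To meet 81 dB overall, the treated chiller may contribute at most 10^(81/10) − 5.012e+07 = 7.577e+07, i.e. 78.80 dB.
So the chiller must be reduced from 89 to 78.80 dB: IL = 10.20 dB.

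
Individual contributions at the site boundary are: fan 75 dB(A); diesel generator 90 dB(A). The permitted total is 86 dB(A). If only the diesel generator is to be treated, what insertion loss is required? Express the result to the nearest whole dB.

Fixed contribution from the other source: Σ 10^(L/10) = 10^(75/10) = 3.162e+07 (75.00 dB(A)).
The limit corresponds to 10^(86/10) = 3.981e+08; subtracting the fixed part leaves 3.665e+08 for the diesel generator, i.e. 85.64 dB(A).
Required insertion loss = 90 − 85.64 = 4.36 dB.

4 dB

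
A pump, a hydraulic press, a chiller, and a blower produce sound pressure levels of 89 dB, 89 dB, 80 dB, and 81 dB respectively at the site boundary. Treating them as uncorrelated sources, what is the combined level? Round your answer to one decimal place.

Incoherent sources combine by intensity addition: L_total = 10·log₁₀(Σ 10^(L_i/10)).
Σ 10^(L/10) = 10^(89/10) + 10^(89/10) + 10^(80/10) + 10^(81/10) = 1.815e+09.
L_total = 10·log₁₀(1.815e+09) = 92.59 dB.

92.6 dB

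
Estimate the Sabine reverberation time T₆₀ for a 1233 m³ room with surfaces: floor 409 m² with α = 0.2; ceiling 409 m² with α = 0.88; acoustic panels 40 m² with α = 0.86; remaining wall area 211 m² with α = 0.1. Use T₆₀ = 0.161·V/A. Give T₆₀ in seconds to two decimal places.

0.40 s

Summing Sᵢαᵢ: 409·0.2 + 409·0.88 + 40·0.86 + 211·0.1 = 497.22 m².
T₆₀ = 0.161·V/A = 0.161·1233/497.22 = 0.399 s.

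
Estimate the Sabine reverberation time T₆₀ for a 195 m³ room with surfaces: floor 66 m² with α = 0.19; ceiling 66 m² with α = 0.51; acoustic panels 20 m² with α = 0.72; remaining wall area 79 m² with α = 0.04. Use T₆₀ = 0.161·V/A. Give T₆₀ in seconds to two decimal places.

Total absorption A = 66·0.19 + 66·0.51 + 20·0.72 + 79·0.04 = 63.76 m² sabins.
T₆₀ = 0.161 × 195 / 63.76 = 0.492 s.

0.49 s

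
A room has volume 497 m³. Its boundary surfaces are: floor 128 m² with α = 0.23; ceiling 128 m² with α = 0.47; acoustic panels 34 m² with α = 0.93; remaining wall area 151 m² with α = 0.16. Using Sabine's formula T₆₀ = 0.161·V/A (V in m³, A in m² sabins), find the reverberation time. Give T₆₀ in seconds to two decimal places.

Summing Sᵢαᵢ: 128·0.23 + 128·0.47 + 34·0.93 + 151·0.16 = 145.38 m².
T₆₀ = 0.161·V/A = 0.161·497/145.38 = 0.550 s.

0.55 s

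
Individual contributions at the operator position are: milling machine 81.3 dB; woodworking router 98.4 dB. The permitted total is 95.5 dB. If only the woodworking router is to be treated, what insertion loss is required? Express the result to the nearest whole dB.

3 dB

The untreated sources together contribute 10^(81.3/10) = 1.349e+08, i.e. 81.30 dB.
The limit corresponds to 10^(95.5/10) = 3.548e+09; subtracting the fixed part leaves 3.413e+09 for the woodworking router, i.e. 95.33 dB.
Required insertion loss = 98.4 − 95.33 = 3.07 dB.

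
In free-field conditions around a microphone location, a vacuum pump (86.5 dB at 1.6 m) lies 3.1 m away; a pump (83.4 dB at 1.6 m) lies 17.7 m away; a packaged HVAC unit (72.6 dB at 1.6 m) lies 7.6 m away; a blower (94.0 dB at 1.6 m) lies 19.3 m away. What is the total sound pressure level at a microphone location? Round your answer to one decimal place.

81.4 dB

First find each source's level at the receiver (point-source: −20·log₁₀(r/r_ref)), then combine on an intensity basis.
vacuum pump: 86.5 − 20·log₁₀(3.1/1.6) = 86.5 − 5.74 = 80.76 dB.
pump: 83.4 − 20·log₁₀(17.7/1.6) = 83.4 − 20.88 = 62.52 dB.
packaged HVAC unit: 72.6 − 20·log₁₀(7.6/1.6) = 72.6 − 13.53 = 59.07 dB.
blower: 94.0 − 20·log₁₀(19.3/1.6) = 94.0 − 21.63 = 72.37 dB.
Σ 10^(L/10) = 1.388e+08 → L_total = 10·log₁₀(1.388e+08) = 81.43 dB.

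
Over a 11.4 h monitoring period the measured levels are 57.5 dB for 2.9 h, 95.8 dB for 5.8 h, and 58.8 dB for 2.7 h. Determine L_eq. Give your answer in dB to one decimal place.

L_eq = 10·log₁₀[(1/T)·Σ tᵢ·10^(Lᵢ/10)] with T = 11.4 h.
Σ tᵢ·10^(Lᵢ/10) = 2.9·10^(57.5/10) + 5.8·10^(95.8/10) + 2.7·10^(58.8/10) = 2.205e+10.
L_eq = 10·log₁₀(2.205e+10/11.4) = 92.87 dB.

92.9 dB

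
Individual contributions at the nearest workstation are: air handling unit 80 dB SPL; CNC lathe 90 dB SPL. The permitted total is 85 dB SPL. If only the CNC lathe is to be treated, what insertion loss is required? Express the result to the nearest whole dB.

7 dB

Fixed contribution from the other source: Σ 10^(L/10) = 10^(80/10) = 1.000e+08 (80.00 dB SPL).
To meet 85 dB SPL overall, the treated CNC lathe may contribute at most 10^(85/10) − 1.000e+08 = 2.162e+08, i.e. 83.35 dB SPL.
So the CNC lathe must be reduced from 90 to 83.35 dB SPL: IL = 6.65 dB.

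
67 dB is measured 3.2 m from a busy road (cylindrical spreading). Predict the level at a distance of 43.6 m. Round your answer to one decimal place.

For a line source, L₂ = L₁ − 10·log₁₀(r₂/r₁).
L₂ = 67 − 10·log₁₀(43.6/3.2) = 67 − 11.343 = 55.66 dB.

55.7 dB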